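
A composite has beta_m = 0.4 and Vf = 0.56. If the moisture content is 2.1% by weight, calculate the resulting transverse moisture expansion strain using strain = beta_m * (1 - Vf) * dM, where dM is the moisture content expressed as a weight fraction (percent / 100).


dM = 2.1/100 = 0.021
strain = beta_m * (1-Vf) * dM = 0.4 * 0.44 * 0.021 = 0.003696

0.003696


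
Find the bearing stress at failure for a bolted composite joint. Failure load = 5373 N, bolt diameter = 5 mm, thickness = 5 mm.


sigma_br = F/(d*h) = 5373/(5*5) = 214.9 MPa

214.9 MPa


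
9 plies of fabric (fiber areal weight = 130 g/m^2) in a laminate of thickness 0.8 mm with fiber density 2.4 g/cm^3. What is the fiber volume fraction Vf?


Vf = n * FAW / (rho_f * h * 1000) = 9 * 130 / (2.4 * 0.8 * 1000) = 0.6094

0.6094


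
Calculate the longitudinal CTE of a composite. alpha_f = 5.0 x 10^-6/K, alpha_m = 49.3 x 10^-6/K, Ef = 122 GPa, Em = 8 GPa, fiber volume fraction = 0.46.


E1 = Ef*Vf + Em*(1-Vf) = 60.44
alpha_1 = (alpha_f*Ef*Vf + alpha_m*Em*(1-Vf))/E1 = 8.17 x 10^-6/K

8.17 x 10^-6/K


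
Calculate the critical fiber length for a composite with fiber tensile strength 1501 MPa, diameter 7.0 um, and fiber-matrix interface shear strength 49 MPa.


Lc = sigma_f * d / (2 * tau_i) = 1501 * 7.0 / (2 * 49) = 107.2 um

107.2 um


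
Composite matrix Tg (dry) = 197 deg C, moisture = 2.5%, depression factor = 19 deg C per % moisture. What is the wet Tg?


Tg_wet = Tg_dry - k*moisture = 197 - 19*2.5 = 149.5 deg C

149.5 deg C


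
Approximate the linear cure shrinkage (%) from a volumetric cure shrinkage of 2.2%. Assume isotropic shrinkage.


Linear shrinkage ≈ vol_shrink/3 = 2.2/3 = 0.733%

0.733%


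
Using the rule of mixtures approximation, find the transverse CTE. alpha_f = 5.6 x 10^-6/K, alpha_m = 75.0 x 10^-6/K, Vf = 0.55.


alpha_2 = alpha_f*Vf + alpha_m*(1-Vf) = 5.6*0.55 + 75.0*0.45 = 36.8 x 10^-6/K

36.8 x 10^-6/K


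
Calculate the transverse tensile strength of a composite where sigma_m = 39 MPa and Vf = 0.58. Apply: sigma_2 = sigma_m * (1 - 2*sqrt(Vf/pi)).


factor = 1 - 2*sqrt(0.58/pi) = 0.1407
sigma_2 = 39 * 0.1407 = 5.49 MPa

5.49 MPa


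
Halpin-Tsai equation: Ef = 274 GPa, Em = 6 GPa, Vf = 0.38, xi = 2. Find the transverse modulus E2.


eta = (Ef/Em - 1)/(Ef/Em + xi) = (45.6667 - 1)/(45.6667 + 2) = 0.9371
E2 = Em*(1+xi*eta*Vf)/(1-eta*Vf) = 15.95 GPa

15.95 GPa


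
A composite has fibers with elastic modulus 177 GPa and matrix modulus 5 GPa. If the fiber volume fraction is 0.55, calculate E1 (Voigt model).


E1 = Ef*Vf + Em*(1-Vf) = 177*0.55 + 5*0.45 = 99.6 GPa

99.6 GPa


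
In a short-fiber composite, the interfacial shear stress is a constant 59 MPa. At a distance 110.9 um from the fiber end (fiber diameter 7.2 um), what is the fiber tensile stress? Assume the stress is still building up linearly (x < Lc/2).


Force balance: sigma_f * (pi*d^2/4) = tau * (pi*d) * x  ->  sigma_f = 4 * tau * x / d
sigma_f = 4 * 59 * 110.9 / 7.2 = 3635.1 MPa

3635.1 MPa


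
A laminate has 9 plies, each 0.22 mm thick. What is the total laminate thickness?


h = n * t_ply = 9 * 0.22 = 1.98 mm

1.98 mm


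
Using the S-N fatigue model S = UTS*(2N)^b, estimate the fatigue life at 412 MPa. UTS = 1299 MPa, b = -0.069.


N = 0.5 * (S/UTS)^(1/b) = 0.5 * (412/1299)^(1/-0.069) = 8.4465e+06 cycles

8.4465e+06 cycles


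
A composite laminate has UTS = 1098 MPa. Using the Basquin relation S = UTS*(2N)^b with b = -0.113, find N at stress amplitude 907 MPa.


N = 0.5 * (S/UTS)^(1/b) = 0.5 * (907/1098)^(1/-0.113) = 2.7129 cycles

2.7129 cycles


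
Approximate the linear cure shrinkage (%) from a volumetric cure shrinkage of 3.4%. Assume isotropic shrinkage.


Linear shrinkage ≈ vol_shrink/3 = 3.4/3 = 1.133%

1.133%


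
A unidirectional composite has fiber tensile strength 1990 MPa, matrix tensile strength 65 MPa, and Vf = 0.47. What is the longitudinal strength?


sigma_1 = sigma_f*Vf + sigma_m*(1-Vf) = 1990*0.47 + 65*0.53 = 969.8 MPa

969.8 MPa


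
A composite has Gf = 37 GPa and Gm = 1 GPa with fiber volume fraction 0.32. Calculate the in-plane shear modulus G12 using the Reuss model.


1/G12 = Vf/Gf + (1-Vf)/Gm = 0.32/37 + 0.68/1
G12 = 1.45 GPa

1.45 GPa


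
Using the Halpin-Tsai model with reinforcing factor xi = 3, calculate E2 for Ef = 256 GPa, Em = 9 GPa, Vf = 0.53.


eta = (Ef/Em - 1)/(Ef/Em + xi) = (28.4444 - 1)/(28.4444 + 3) = 0.8728
E2 = Em*(1+xi*eta*Vf)/(1-eta*Vf) = 39.99 GPa

39.99 GPa


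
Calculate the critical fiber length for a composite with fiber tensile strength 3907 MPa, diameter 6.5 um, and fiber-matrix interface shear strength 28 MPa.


Lc = sigma_f * d / (2 * tau_i) = 3907 * 6.5 / (2 * 28) = 453.5 um

453.5 um


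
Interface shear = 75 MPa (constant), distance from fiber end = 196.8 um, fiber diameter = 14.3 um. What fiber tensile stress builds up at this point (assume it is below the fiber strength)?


Force balance: sigma_f * (pi*d^2/4) = tau * (pi*d) * x  ->  sigma_f = 4 * tau * x / d
sigma_f = 4 * 75 * 196.8 / 14.3 = 4128.7 MPa

4128.7 MPa


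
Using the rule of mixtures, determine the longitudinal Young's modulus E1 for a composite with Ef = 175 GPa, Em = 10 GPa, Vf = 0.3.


E1 = Ef*Vf + Em*(1-Vf) = 175*0.3 + 10*0.7 = 59.5 GPa

59.5 GPa


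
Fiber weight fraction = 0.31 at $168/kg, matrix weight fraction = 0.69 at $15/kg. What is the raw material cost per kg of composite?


Cost = cost_f*Wf + cost_m*Wm = 168*0.31 + 15*0.69 = $62.43/kg

$62.43/kg


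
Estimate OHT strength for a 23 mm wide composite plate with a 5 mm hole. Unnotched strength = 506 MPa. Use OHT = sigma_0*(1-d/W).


OHT = sigma_0*(1-d/W) = 506*(1-5/23) = 396.0 MPa

396.0 MPa


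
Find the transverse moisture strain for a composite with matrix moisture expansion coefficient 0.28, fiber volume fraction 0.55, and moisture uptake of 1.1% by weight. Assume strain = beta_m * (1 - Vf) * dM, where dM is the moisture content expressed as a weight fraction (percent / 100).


dM = 1.1/100 = 0.011
strain = beta_m * (1-Vf) * dM = 0.28 * 0.45 * 0.011 = 0.001386

0.001386


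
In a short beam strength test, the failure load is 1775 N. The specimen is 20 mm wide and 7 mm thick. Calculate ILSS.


ILSS = 3F/(4bh) = 3*1775/(4*20*7) = 9.51 MPa

9.51 MPa


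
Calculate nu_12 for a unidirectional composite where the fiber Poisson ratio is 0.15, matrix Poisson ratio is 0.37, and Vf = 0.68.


nu_12 = nu_f*Vf + nu_m*(1-Vf) = 0.15*0.68 + 0.37*0.32 = 0.2204

0.2204


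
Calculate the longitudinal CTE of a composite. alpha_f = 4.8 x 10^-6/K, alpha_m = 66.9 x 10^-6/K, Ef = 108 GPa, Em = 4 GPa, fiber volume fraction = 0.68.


E1 = Ef*Vf + Em*(1-Vf) = 74.72
alpha_1 = (alpha_f*Ef*Vf + alpha_m*Em*(1-Vf))/E1 = 5.86 x 10^-6/K

5.86 x 10^-6/K


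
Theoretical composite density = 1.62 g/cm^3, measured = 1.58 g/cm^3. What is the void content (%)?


Void% = (rho_theo - rho_actual)/rho_theo * 100 = (1.62 - 1.58)/1.62 * 100 = 2.47%

2.47%


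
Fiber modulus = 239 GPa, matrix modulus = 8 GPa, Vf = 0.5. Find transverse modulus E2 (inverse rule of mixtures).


1/E2 = Vf/Ef + (1-Vf)/Em = 0.5/239 + 0.5/8
E2 = 15.48 GPa

15.48 GPa


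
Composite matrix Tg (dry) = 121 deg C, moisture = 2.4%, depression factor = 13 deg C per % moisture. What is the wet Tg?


Tg_wet = Tg_dry - k*moisture = 121 - 13*2.4 = 89.8 deg C

89.8 deg C


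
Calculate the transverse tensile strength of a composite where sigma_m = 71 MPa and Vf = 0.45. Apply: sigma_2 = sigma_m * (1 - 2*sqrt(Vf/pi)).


factor = 1 - 2*sqrt(0.45/pi) = 0.2431
sigma_2 = 71 * 0.2431 = 17.26 MPa

17.26 MPa


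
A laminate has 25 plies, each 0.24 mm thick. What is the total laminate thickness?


h = n * t_ply = 25 * 0.24 = 6.0 mm

6.0 mm


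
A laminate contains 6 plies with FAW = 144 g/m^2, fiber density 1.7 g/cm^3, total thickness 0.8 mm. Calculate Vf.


Vf = n * FAW / (rho_f * h * 1000) = 6 * 144 / (1.7 * 0.8 * 1000) = 0.6353

0.6353


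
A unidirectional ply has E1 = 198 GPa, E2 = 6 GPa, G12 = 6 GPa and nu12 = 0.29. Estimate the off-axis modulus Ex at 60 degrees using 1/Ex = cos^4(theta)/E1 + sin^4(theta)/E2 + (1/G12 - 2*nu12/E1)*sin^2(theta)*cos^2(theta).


cos^4(60) = 0.0625, sin^4(60) = 0.5625, sin^2(60)*cos^2(60) = 0.1875
1/G12 - 2*nu12/E1 = 1/6 - 2*0.29/198 = 0.163737 GPa^-1
1/Ex = 0.0625/198 + 0.5625/6 + 0.163737*0.1875 = 0.1247664 GPa^-1
Ex = 8.01 GPa

8.01 GPa


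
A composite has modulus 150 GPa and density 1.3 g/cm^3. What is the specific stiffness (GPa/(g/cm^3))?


Specific stiffness = E/rho = 150/1.3 = 115.4 GPa/(g/cm^3)

115.4 GPa/(g/cm^3)


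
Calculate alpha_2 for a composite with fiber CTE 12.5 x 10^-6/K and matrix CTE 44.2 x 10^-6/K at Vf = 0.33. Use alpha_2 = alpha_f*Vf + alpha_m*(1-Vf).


alpha_2 = alpha_f*Vf + alpha_m*(1-Vf) = 12.5*0.33 + 44.2*0.67 = 33.7 x 10^-6/K

33.7 x 10^-6/K


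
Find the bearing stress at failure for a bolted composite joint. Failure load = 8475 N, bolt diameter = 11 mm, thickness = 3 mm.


sigma_br = F/(d*h) = 8475/(11*3) = 256.8 MPa

256.8 MPa


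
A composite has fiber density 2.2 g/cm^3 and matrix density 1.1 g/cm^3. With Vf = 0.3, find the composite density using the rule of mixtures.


rho_c = rho_f*Vf + rho_m*(1-Vf) = 2.2*0.3 + 1.1*0.7 = 1.43 g/cm^3

1.43 g/cm^3


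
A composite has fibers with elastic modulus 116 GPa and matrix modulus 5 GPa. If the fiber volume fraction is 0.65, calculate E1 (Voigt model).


E1 = Ef*Vf + Em*(1-Vf) = 116*0.65 + 5*0.35 = 77.15 GPa

77.15 GPa


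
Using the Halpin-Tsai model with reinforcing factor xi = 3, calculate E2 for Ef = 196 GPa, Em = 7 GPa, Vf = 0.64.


eta = (Ef/Em - 1)/(Ef/Em + xi) = (28.0 - 1)/(28.0 + 3) = 0.871
E2 = Em*(1+xi*eta*Vf)/(1-eta*Vf) = 42.27 GPa

42.27 GPa


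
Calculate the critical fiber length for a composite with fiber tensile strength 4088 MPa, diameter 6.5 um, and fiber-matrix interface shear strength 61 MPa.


Lc = sigma_f * d / (2 * tau_i) = 4088 * 6.5 / (2 * 61) = 217.8 um

217.8 um


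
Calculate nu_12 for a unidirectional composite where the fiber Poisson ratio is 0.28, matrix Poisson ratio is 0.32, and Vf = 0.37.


nu_12 = nu_f*Vf + nu_m*(1-Vf) = 0.28*0.37 + 0.32*0.63 = 0.3052

0.3052


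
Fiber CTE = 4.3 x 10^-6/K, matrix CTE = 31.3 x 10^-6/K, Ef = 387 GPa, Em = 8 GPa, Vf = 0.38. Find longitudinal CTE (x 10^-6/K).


E1 = Ef*Vf + Em*(1-Vf) = 152.02
alpha_1 = (alpha_f*Ef*Vf + alpha_m*Em*(1-Vf))/E1 = 5.18 x 10^-6/K

5.18 x 10^-6/K


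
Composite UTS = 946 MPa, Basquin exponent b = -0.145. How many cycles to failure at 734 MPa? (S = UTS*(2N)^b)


N = 0.5 * (S/UTS)^(1/b) = 0.5 * (734/946)^(1/-0.145) = 2.8770 cycles

2.8770 cycles


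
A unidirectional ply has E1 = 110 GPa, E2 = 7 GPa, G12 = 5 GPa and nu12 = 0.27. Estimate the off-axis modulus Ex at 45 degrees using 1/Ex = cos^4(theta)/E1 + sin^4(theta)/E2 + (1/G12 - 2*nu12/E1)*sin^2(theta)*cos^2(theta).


cos^4(45) = 0.25, sin^4(45) = 0.25, sin^2(45)*cos^2(45) = 0.25
1/G12 - 2*nu12/E1 = 1/5 - 2*0.27/110 = 0.195091 GPa^-1
1/Ex = 0.25/110 + 0.25/7 + 0.195091*0.25 = 0.0867597 GPa^-1
Ex = 11.53 GPa

11.53 GPa


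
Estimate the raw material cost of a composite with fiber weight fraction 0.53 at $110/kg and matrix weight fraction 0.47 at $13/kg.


Cost = cost_f*Wf + cost_m*Wm = 110*0.53 + 13*0.47 = $64.41/kg

$64.41/kg


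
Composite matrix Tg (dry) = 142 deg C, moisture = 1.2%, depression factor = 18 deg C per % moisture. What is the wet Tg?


Tg_wet = Tg_dry - k*moisture = 142 - 18*1.2 = 120.4 deg C

120.4 deg C


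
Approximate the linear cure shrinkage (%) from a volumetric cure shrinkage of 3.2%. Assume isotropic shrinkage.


Linear shrinkage ≈ vol_shrink/3 = 3.2/3 = 1.067%

1.067%


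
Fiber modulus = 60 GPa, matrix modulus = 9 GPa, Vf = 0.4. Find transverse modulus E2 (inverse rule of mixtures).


1/E2 = Vf/Ef + (1-Vf)/Em = 0.4/60 + 0.6/9
E2 = 13.64 GPa

13.64 GPa


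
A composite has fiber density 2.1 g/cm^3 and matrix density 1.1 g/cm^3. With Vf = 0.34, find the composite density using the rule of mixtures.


rho_c = rho_f*Vf + rho_m*(1-Vf) = 2.1*0.34 + 1.1*0.66 = 1.44 g/cm^3

1.44 g/cm^3


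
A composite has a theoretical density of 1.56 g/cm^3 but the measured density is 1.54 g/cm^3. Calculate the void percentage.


Void% = (rho_theo - rho_actual)/rho_theo * 100 = (1.56 - 1.54)/1.56 * 100 = 1.28%

1.28%


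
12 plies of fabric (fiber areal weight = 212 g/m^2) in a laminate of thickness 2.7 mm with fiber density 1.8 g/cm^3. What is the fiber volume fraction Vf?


Vf = n * FAW / (rho_f * h * 1000) = 12 * 212 / (1.8 * 2.7 * 1000) = 0.5235

0.5235


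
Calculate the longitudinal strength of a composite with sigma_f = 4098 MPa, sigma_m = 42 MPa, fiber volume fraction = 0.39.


sigma_1 = sigma_f*Vf + sigma_m*(1-Vf) = 4098*0.39 + 42*0.61 = 1623.8 MPa

1623.8 MPa


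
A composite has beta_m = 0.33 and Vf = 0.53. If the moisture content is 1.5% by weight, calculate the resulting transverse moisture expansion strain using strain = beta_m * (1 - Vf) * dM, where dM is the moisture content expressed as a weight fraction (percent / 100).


dM = 1.5/100 = 0.015
strain = beta_m * (1-Vf) * dM = 0.33 * 0.47 * 0.015 = 0.0023265

0.0023265


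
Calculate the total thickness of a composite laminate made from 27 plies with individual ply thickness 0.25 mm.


h = n * t_ply = 27 * 0.25 = 6.75 mm

6.75 mm


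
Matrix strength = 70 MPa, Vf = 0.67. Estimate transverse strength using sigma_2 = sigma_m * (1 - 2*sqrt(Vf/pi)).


factor = 1 - 2*sqrt(0.67/pi) = 0.0764
sigma_2 = 70 * 0.0764 = 5.35 MPa

5.35 MPa


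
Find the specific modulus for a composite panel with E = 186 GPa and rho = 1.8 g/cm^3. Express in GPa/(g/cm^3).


Specific stiffness = E/rho = 186/1.8 = 103.3 GPa/(g/cm^3)

103.3 GPa/(g/cm^3)


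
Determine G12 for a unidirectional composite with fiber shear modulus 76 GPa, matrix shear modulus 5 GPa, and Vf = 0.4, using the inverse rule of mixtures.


1/G12 = Vf/Gf + (1-Vf)/Gm = 0.4/76 + 0.6/5
G12 = 7.98 GPa

7.98 GPa


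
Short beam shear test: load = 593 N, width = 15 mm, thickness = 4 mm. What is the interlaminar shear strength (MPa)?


ILSS = 3F/(4bh) = 3*593/(4*15*4) = 7.41 MPa

7.41 MPa


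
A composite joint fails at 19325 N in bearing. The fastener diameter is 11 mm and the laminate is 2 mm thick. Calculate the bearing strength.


sigma_br = F/(d*h) = 19325/(11*2) = 878.4 MPa

878.4 MPa


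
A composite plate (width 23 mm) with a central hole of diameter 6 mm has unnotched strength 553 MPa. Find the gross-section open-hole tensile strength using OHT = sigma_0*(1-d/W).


OHT = sigma_0*(1-d/W) = 553*(1-6/23) = 408.7 MPa

408.7 MPa


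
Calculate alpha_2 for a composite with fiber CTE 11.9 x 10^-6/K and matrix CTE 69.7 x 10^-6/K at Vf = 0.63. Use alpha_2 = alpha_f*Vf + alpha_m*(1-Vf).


alpha_2 = alpha_f*Vf + alpha_m*(1-Vf) = 11.9*0.63 + 69.7*0.37 = 33.3 x 10^-6/K

33.3 x 10^-6/K


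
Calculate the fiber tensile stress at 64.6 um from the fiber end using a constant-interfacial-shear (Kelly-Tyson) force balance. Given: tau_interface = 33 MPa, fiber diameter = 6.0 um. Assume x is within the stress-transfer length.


Force balance: sigma_f * (pi*d^2/4) = tau * (pi*d) * x  ->  sigma_f = 4 * tau * x / d
sigma_f = 4 * 33 * 64.6 / 6.0 = 1421.2 MPa

1421.2 MPa


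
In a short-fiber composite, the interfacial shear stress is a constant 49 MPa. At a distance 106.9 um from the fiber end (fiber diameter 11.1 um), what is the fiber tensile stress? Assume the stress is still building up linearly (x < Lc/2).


Force balance: sigma_f * (pi*d^2/4) = tau * (pi*d) * x  ->  sigma_f = 4 * tau * x / d
sigma_f = 4 * 49 * 106.9 / 11.1 = 1887.6 MPa

1887.6 MPa


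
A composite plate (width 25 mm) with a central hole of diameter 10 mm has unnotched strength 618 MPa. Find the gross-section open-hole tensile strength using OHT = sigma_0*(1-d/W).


OHT = sigma_0*(1-d/W) = 618*(1-10/25) = 370.8 MPa

370.8 MPa


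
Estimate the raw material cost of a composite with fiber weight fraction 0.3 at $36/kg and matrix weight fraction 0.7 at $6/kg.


Cost = cost_f*Wf + cost_m*Wm = 36*0.3 + 6*0.7 = $15.0/kg

$15.0/kg


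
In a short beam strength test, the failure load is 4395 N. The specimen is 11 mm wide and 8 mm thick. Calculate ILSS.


ILSS = 3F/(4bh) = 3*4395/(4*11*8) = 37.46 MPa

37.46 MPa


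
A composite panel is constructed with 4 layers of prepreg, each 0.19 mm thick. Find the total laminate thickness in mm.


h = n * t_ply = 4 * 0.19 = 0.76 mm

0.76 mm


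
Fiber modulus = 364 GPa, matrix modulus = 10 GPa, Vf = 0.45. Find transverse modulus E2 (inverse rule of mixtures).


1/E2 = Vf/Ef + (1-Vf)/Em = 0.45/364 + 0.55/10
E2 = 17.78 GPa

17.78 GPa


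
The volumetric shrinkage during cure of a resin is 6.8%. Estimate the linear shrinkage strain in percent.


Linear shrinkage ≈ vol_shrink/3 = 6.8/3 = 2.267%

2.267%


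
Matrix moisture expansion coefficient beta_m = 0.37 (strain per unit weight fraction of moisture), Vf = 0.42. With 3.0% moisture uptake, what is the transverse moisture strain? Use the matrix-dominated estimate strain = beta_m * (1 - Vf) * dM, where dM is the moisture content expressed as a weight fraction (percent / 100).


dM = 3.0/100 = 0.03
strain = beta_m * (1-Vf) * dM = 0.37 * 0.58 * 0.03 = 0.006438

0.006438


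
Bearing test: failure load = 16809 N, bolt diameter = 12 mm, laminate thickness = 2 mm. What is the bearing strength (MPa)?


sigma_br = F/(d*h) = 16809/(12*2) = 700.4 MPa

700.4 MPa


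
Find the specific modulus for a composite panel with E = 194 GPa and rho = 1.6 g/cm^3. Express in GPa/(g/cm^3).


Specific stiffness = E/rho = 194/1.6 = 121.3 GPa/(g/cm^3)

121.3 GPa/(g/cm^3)


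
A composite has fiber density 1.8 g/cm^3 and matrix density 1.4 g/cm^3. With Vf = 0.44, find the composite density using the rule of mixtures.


rho_c = rho_f*Vf + rho_m*(1-Vf) = 1.8*0.44 + 1.4*0.56 = 1.576 g/cm^3

1.576 g/cm^3


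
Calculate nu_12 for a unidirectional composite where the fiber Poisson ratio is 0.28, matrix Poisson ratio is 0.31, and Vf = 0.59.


nu_12 = nu_f*Vf + nu_m*(1-Vf) = 0.28*0.59 + 0.31*0.41 = 0.2923

0.2923


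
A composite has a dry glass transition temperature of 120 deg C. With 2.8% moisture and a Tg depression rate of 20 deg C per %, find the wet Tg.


Tg_wet = Tg_dry - k*moisture = 120 - 20*2.8 = 64.0 deg C

64.0 deg C


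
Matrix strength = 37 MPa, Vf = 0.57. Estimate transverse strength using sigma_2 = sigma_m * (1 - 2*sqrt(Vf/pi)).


factor = 1 - 2*sqrt(0.57/pi) = 0.1481
sigma_2 = 37 * 0.1481 = 5.48 MPa

5.48 MPa


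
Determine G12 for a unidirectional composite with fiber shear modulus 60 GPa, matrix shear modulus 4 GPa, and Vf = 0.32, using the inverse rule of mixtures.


1/G12 = Vf/Gf + (1-Vf)/Gm = 0.32/60 + 0.68/4
G12 = 5.7 GPa

5.7 GPa


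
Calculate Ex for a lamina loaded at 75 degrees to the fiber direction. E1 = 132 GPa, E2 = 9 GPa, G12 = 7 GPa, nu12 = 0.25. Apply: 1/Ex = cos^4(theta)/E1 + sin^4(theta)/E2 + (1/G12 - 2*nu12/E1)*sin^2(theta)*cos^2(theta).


cos^4(75) = 0.004487, sin^4(75) = 0.870513, sin^2(75)*cos^2(75) = 0.0625
1/G12 - 2*nu12/E1 = 1/7 - 2*0.25/132 = 0.139069 GPa^-1
1/Ex = 0.004487/132 + 0.870513/9 + 0.139069*0.0625 = 0.1054495 GPa^-1
Ex = 9.48 GPa

9.48 GPa


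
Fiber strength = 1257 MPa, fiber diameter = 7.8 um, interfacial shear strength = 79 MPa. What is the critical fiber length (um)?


Lc = sigma_f * d / (2 * tau_i) = 1257 * 7.8 / (2 * 79) = 62.1 um

62.1 um


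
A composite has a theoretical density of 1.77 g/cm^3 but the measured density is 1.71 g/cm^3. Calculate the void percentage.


Void% = (rho_theo - rho_actual)/rho_theo * 100 = (1.77 - 1.71)/1.77 * 100 = 3.39%

3.39%


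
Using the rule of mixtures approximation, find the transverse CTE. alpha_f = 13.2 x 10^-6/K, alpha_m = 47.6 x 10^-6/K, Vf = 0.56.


alpha_2 = alpha_f*Vf + alpha_m*(1-Vf) = 13.2*0.56 + 47.6*0.44 = 28.3 x 10^-6/K

28.3 x 10^-6/K


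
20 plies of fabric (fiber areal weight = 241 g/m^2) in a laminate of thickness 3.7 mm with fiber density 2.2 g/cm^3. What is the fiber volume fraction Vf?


Vf = n * FAW / (rho_f * h * 1000) = 20 * 241 / (2.2 * 3.7 * 1000) = 0.5921

0.5921


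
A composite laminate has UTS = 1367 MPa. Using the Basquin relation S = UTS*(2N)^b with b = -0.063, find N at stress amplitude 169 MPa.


N = 0.5 * (S/UTS)^(1/b) = 0.5 * (169/1367)^(1/-0.063) = 1.2876e+14 cycles

1.2876e+14 cycles


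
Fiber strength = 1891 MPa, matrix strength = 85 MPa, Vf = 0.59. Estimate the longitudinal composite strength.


sigma_1 = sigma_f*Vf + sigma_m*(1-Vf) = 1891*0.59 + 85*0.41 = 1150.5 MPa

1150.5 MPa


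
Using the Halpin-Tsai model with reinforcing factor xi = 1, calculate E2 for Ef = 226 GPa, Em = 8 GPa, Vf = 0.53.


eta = (Ef/Em - 1)/(Ef/Em + xi) = (28.25 - 1)/(28.25 + 1) = 0.9316
E2 = Em*(1+xi*eta*Vf)/(1-eta*Vf) = 23.61 GPa

23.61 GPa


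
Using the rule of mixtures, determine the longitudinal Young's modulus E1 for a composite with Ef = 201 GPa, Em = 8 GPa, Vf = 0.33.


E1 = Ef*Vf + Em*(1-Vf) = 201*0.33 + 8*0.67 = 71.69 GPa

71.69 GPa


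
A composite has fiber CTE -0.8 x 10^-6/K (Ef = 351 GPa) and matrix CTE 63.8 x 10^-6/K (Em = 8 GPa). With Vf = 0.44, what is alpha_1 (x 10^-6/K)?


E1 = Ef*Vf + Em*(1-Vf) = 158.92
alpha_1 = (alpha_f*Ef*Vf + alpha_m*Em*(1-Vf))/E1 = 1.02 x 10^-6/K

1.02 x 10^-6/K


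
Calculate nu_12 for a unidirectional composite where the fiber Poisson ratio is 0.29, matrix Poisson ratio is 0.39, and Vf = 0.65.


nu_12 = nu_f*Vf + nu_m*(1-Vf) = 0.29*0.65 + 0.39*0.35 = 0.325

0.325


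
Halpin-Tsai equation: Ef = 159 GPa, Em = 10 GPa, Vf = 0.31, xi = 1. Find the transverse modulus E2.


eta = (Ef/Em - 1)/(Ef/Em + xi) = (15.9 - 1)/(15.9 + 1) = 0.8817
E2 = Em*(1+xi*eta*Vf)/(1-eta*Vf) = 17.52 GPa

17.52 GPa


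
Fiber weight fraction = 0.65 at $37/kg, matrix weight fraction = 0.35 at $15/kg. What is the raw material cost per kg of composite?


Cost = cost_f*Wf + cost_m*Wm = 37*0.65 + 15*0.35 = $29.3/kg

$29.3/kg


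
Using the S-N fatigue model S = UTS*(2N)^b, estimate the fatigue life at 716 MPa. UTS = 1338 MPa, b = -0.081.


N = 0.5 * (S/UTS)^(1/b) = 0.5 * (716/1338)^(1/-0.081) = 1125.5216 cycles

1125.5216 cycles


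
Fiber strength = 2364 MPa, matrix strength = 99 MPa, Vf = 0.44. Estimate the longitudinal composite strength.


sigma_1 = sigma_f*Vf + sigma_m*(1-Vf) = 2364*0.44 + 99*0.56 = 1095.6 MPa

1095.6 MPa


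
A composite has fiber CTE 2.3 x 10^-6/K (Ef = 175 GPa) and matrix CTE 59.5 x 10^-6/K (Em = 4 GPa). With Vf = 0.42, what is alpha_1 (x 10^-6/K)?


E1 = Ef*Vf + Em*(1-Vf) = 75.82
alpha_1 = (alpha_f*Ef*Vf + alpha_m*Em*(1-Vf))/E1 = 4.05 x 10^-6/K

4.05 x 10^-6/K


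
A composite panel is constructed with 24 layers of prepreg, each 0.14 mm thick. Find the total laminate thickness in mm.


h = n * t_ply = 24 * 0.14 = 3.36 mm

3.36 mm


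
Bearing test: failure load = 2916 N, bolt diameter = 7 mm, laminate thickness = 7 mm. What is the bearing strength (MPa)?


sigma_br = F/(d*h) = 2916/(7*7) = 59.5 MPa

59.5 MPa


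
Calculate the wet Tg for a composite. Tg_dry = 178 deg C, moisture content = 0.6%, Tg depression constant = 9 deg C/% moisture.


Tg_wet = Tg_dry - k*moisture = 178 - 9*0.6 = 172.6 deg C

172.6 deg C


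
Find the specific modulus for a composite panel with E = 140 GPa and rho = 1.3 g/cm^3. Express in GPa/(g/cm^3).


Specific stiffness = E/rho = 140/1.3 = 107.7 GPa/(g/cm^3)

107.7 GPa/(g/cm^3)


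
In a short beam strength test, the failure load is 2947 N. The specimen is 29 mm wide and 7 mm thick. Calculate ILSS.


ILSS = 3F/(4bh) = 3*2947/(4*29*7) = 10.89 MPa

10.89 MPa


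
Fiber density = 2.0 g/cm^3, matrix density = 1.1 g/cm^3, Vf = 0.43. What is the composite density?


rho_c = rho_f*Vf + rho_m*(1-Vf) = 2.0*0.43 + 1.1*0.57 = 1.487 g/cm^3

1.487 g/cm^3


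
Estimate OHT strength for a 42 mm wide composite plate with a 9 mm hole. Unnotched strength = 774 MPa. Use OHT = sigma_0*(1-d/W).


OHT = sigma_0*(1-d/W) = 774*(1-9/42) = 608.1 MPa

608.1 MPa


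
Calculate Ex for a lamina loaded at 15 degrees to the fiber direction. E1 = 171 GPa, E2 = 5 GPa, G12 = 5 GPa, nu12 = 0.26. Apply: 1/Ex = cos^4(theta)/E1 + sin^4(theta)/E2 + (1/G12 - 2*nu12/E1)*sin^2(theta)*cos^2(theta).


cos^4(15) = 0.870513, sin^4(15) = 0.004487, sin^2(15)*cos^2(15) = 0.0625
1/G12 - 2*nu12/E1 = 1/5 - 2*0.26/171 = 0.196959 GPa^-1
1/Ex = 0.870513/171 + 0.004487/5 + 0.196959*0.0625 = 0.0182981 GPa^-1
Ex = 54.65 GPa

54.65 GPa


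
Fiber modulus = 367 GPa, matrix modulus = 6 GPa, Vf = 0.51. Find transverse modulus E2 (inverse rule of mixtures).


1/E2 = Vf/Ef + (1-Vf)/Em = 0.51/367 + 0.49/6
E2 = 12.04 GPa

12.04 GPa


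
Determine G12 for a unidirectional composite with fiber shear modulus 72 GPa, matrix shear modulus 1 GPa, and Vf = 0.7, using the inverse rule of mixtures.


1/G12 = Vf/Gf + (1-Vf)/Gm = 0.7/72 + 0.3/1
G12 = 3.23 GPa

3.23 GPa


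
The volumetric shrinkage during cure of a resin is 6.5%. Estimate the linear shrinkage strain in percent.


Linear shrinkage ≈ vol_shrink/3 = 6.5/3 = 2.167%

2.167%


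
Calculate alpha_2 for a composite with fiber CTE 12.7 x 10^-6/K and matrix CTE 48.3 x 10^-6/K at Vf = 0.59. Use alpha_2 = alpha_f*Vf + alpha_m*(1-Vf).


alpha_2 = alpha_f*Vf + alpha_m*(1-Vf) = 12.7*0.59 + 48.3*0.41 = 27.3 x 10^-6/K

27.3 x 10^-6/K


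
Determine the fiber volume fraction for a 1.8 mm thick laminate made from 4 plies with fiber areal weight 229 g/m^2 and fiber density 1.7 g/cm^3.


Vf = n * FAW / (rho_f * h * 1000) = 4 * 229 / (1.7 * 1.8 * 1000) = 0.2993

0.2993


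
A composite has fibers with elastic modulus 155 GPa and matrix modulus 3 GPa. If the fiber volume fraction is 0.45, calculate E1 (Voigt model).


E1 = Ef*Vf + Em*(1-Vf) = 155*0.45 + 3*0.55 = 71.4 GPa

71.4 GPa


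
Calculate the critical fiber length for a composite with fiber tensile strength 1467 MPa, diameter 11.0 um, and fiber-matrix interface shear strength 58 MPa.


Lc = sigma_f * d / (2 * tau_i) = 1467 * 11.0 / (2 * 58) = 139.1 um

139.1 um


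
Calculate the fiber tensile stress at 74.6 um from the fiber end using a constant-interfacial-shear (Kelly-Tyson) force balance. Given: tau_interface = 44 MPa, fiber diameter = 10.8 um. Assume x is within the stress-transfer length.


Force balance: sigma_f * (pi*d^2/4) = tau * (pi*d) * x  ->  sigma_f = 4 * tau * x / d
sigma_f = 4 * 44 * 74.6 / 10.8 = 1215.7 MPa

1215.7 MPa


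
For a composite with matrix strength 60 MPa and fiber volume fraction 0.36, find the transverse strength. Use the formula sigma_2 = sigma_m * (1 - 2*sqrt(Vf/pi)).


factor = 1 - 2*sqrt(0.36/pi) = 0.323
sigma_2 = 60 * 0.323 = 19.38 MPa

19.38 MPa


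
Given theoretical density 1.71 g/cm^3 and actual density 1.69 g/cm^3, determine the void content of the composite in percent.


Void% = (rho_theo - rho_actual)/rho_theo * 100 = (1.71 - 1.69)/1.71 * 100 = 1.17%

1.17%


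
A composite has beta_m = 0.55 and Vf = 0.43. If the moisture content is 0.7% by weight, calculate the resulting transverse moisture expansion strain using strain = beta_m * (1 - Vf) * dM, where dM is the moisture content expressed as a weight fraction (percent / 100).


dM = 0.7/100 = 0.007
strain = beta_m * (1-Vf) * dM = 0.55 * 0.57 * 0.007 = 0.0021945

0.0021945


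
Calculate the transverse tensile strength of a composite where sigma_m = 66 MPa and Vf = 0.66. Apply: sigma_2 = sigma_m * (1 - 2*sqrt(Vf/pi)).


factor = 1 - 2*sqrt(0.66/pi) = 0.0833
sigma_2 = 66 * 0.0833 = 5.5 MPa

5.5 MPa


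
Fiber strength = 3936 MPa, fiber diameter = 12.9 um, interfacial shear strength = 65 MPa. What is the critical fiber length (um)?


Lc = sigma_f * d / (2 * tau_i) = 3936 * 12.9 / (2 * 65) = 390.6 um

390.6 um


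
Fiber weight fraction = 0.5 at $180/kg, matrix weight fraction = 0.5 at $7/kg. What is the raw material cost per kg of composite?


Cost = cost_f*Wf + cost_m*Wm = 180*0.5 + 7*0.5 = $93.5/kg

$93.5/kg


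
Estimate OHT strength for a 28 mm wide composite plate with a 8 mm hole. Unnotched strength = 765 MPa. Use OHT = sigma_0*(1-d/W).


OHT = sigma_0*(1-d/W) = 765*(1-8/28) = 546.4 MPa

546.4 MPa


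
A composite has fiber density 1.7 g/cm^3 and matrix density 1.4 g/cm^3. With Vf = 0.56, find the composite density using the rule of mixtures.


rho_c = rho_f*Vf + rho_m*(1-Vf) = 1.7*0.56 + 1.4*0.44 = 1.568 g/cm^3

1.568 g/cm^3


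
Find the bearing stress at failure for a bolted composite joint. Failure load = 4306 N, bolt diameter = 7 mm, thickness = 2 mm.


sigma_br = F/(d*h) = 4306/(7*2) = 307.6 MPa

307.6 MPa


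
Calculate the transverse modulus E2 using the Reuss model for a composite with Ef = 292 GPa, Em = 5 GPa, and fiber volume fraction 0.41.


1/E2 = Vf/Ef + (1-Vf)/Em = 0.41/292 + 0.59/5
E2 = 8.37 GPa

8.37 GPa


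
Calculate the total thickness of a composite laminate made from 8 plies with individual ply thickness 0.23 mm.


h = n * t_ply = 8 * 0.23 = 1.84 mm

1.84 mm


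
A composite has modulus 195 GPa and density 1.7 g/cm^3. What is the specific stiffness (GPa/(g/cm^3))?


Specific stiffness = E/rho = 195/1.7 = 114.7 GPa/(g/cm^3)

114.7 GPa/(g/cm^3)


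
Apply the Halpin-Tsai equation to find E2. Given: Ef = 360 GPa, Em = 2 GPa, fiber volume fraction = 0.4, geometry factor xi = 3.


eta = (Ef/Em - 1)/(Ef/Em + xi) = (180.0 - 1)/(180.0 + 3) = 0.9781
E2 = Em*(1+xi*eta*Vf)/(1-eta*Vf) = 7.14 GPa

7.14 GPa


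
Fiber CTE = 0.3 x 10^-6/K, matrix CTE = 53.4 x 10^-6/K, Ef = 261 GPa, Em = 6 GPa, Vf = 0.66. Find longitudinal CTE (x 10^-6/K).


E1 = Ef*Vf + Em*(1-Vf) = 174.3
alpha_1 = (alpha_f*Ef*Vf + alpha_m*Em*(1-Vf))/E1 = 0.92 x 10^-6/K

0.92 x 10^-6/K


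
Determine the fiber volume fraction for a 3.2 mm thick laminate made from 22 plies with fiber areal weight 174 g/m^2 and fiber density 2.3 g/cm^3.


Vf = n * FAW / (rho_f * h * 1000) = 22 * 174 / (2.3 * 3.2 * 1000) = 0.5201

0.5201


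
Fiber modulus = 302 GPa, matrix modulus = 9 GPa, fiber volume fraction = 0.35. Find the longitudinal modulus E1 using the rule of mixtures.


E1 = Ef*Vf + Em*(1-Vf) = 302*0.35 + 9*0.65 = 111.55 GPa

111.55 GPa


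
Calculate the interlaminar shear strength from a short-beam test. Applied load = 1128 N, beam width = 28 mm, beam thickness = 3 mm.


ILSS = 3F/(4bh) = 3*1128/(4*28*3) = 10.07 MPa

10.07 MPa


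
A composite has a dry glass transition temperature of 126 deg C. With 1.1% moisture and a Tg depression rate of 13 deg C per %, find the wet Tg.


Tg_wet = Tg_dry - k*moisture = 126 - 13*1.1 = 111.7 deg C

111.7 deg C


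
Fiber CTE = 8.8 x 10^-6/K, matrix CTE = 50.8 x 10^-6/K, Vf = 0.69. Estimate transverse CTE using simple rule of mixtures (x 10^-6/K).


alpha_2 = alpha_f*Vf + alpha_m*(1-Vf) = 8.8*0.69 + 50.8*0.31 = 21.8 x 10^-6/K

21.8 x 10^-6/K


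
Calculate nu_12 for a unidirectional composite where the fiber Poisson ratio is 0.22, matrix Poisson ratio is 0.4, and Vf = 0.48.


nu_12 = nu_f*Vf + nu_m*(1-Vf) = 0.22*0.48 + 0.4*0.52 = 0.3136

0.3136


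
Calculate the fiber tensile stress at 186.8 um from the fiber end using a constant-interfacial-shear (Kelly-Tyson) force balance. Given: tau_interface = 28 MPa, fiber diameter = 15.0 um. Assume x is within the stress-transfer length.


Force balance: sigma_f * (pi*d^2/4) = tau * (pi*d) * x  ->  sigma_f = 4 * tau * x / d
sigma_f = 4 * 28 * 186.8 / 15.0 = 1394.8 MPa

1394.8 MPa


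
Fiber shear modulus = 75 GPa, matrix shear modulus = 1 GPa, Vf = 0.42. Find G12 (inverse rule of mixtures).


1/G12 = Vf/Gf + (1-Vf)/Gm = 0.42/75 + 0.58/1
G12 = 1.71 GPa

1.71 GPa


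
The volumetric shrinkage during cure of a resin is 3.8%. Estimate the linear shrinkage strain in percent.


Linear shrinkage ≈ vol_shrink/3 = 3.8/3 = 1.267%

1.267%


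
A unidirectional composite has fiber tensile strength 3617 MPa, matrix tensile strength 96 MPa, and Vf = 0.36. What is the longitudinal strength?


sigma_1 = sigma_f*Vf + sigma_m*(1-Vf) = 3617*0.36 + 96*0.64 = 1363.6 MPa

1363.6 MPa


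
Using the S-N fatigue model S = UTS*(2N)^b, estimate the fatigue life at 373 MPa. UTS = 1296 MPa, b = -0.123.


N = 0.5 * (S/UTS)^(1/b) = 0.5 * (373/1296)^(1/-0.123) = 12488.1998 cycles

12488.1998 cycles


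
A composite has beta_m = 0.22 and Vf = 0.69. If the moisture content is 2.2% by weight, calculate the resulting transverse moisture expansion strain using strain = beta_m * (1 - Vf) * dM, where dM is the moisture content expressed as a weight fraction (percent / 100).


dM = 2.2/100 = 0.022
strain = beta_m * (1-Vf) * dM = 0.22 * 0.31 * 0.022 = 0.0015004

0.0015004


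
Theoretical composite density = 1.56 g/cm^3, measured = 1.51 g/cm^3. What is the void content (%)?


Void% = (rho_theo - rho_actual)/rho_theo * 100 = (1.56 - 1.51)/1.56 * 100 = 3.21%

3.21%


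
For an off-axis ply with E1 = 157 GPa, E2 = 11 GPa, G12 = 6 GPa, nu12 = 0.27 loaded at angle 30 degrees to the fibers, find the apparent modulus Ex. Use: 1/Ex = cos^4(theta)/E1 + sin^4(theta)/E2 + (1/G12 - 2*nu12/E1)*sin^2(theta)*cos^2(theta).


cos^4(30) = 0.5625, sin^4(30) = 0.0625, sin^2(30)*cos^2(30) = 0.1875
1/G12 - 2*nu12/E1 = 1/6 - 2*0.27/157 = 0.163227 GPa^-1
1/Ex = 0.5625/157 + 0.0625/11 + 0.163227*0.1875 = 0.0398697 GPa^-1
Ex = 25.08 GPa

25.08 GPa


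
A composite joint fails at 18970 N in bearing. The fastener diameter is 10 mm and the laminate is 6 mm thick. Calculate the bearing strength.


sigma_br = F/(d*h) = 18970/(10*6) = 316.2 MPa

316.2 MPa


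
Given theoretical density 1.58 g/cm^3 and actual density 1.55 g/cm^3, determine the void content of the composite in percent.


Void% = (rho_theo - rho_actual)/rho_theo * 100 = (1.58 - 1.55)/1.58 * 100 = 1.9%

1.9%


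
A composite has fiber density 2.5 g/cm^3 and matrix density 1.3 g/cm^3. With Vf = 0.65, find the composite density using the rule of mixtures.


rho_c = rho_f*Vf + rho_m*(1-Vf) = 2.5*0.65 + 1.3*0.35 = 2.08 g/cm^3

2.08 g/cm^3


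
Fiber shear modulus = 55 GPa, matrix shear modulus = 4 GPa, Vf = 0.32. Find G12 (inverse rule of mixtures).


1/G12 = Vf/Gf + (1-Vf)/Gm = 0.32/55 + 0.68/4
G12 = 5.69 GPa

5.69 GPa


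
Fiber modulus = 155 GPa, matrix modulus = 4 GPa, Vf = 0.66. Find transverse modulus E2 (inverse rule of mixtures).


1/E2 = Vf/Ef + (1-Vf)/Em = 0.66/155 + 0.34/4
E2 = 11.2 GPa

11.2 GPa


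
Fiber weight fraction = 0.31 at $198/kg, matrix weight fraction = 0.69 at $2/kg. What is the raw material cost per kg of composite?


Cost = cost_f*Wf + cost_m*Wm = 198*0.31 + 2*0.69 = $62.76/kg

$62.76/kg


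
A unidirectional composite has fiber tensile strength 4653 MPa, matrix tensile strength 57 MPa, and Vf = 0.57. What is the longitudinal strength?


sigma_1 = sigma_f*Vf + sigma_m*(1-Vf) = 4653*0.57 + 57*0.43 = 2676.7 MPa

2676.7 MPa


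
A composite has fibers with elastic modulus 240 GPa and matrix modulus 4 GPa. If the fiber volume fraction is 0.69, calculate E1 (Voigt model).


E1 = Ef*Vf + Em*(1-Vf) = 240*0.69 + 4*0.31 = 166.84 GPa

166.84 GPa


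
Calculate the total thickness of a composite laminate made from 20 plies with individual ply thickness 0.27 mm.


h = n * t_ply = 20 * 0.27 = 5.4 mm

5.4 mm


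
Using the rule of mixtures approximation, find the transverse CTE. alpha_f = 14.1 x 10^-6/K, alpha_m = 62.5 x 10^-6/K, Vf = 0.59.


alpha_2 = alpha_f*Vf + alpha_m*(1-Vf) = 14.1*0.59 + 62.5*0.41 = 33.9 x 10^-6/K

33.9 x 10^-6/K


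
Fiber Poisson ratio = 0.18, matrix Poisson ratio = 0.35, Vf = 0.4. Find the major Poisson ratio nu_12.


nu_12 = nu_f*Vf + nu_m*(1-Vf) = 0.18*0.4 + 0.35*0.6 = 0.282

0.282


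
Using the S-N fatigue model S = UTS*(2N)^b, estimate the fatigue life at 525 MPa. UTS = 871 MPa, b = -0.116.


N = 0.5 * (S/UTS)^(1/b) = 0.5 * (525/871)^(1/-0.116) = 39.2921 cycles

39.2921 cycles


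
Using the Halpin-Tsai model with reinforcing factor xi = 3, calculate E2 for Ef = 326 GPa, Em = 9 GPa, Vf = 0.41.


eta = (Ef/Em - 1)/(Ef/Em + xi) = (36.2222 - 1)/(36.2222 + 3) = 0.898
E2 = Em*(1+xi*eta*Vf)/(1-eta*Vf) = 29.98 GPa

29.98 GPa


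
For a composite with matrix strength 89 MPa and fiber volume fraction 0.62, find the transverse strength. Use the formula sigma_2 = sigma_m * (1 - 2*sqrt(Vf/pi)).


factor = 1 - 2*sqrt(0.62/pi) = 0.1115
sigma_2 = 89 * 0.1115 = 9.92 MPa

9.92 MPa


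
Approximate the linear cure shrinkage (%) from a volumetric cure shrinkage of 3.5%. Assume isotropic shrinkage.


Linear shrinkage ≈ vol_shrink/3 = 3.5/3 = 1.167%

1.167%


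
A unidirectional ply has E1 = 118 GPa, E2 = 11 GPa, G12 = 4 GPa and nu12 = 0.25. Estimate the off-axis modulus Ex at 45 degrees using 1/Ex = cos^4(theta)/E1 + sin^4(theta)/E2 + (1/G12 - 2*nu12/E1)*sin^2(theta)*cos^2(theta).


cos^4(45) = 0.25, sin^4(45) = 0.25, sin^2(45)*cos^2(45) = 0.25
1/G12 - 2*nu12/E1 = 1/4 - 2*0.25/118 = 0.245763 GPa^-1
1/Ex = 0.25/118 + 0.25/11 + 0.245763*0.25 = 0.0862866 GPa^-1
Ex = 11.59 GPa

11.59 GPa


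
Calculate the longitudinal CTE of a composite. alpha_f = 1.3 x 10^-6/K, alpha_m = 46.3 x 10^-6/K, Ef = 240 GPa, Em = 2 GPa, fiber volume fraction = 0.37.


E1 = Ef*Vf + Em*(1-Vf) = 90.06
alpha_1 = (alpha_f*Ef*Vf + alpha_m*Em*(1-Vf))/E1 = 1.93 x 10^-6/K

1.93 x 10^-6/K


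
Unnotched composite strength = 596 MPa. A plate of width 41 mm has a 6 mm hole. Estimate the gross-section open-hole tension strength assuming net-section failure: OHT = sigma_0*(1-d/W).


OHT = sigma_0*(1-d/W) = 596*(1-6/41) = 508.8 MPa

508.8 MPa


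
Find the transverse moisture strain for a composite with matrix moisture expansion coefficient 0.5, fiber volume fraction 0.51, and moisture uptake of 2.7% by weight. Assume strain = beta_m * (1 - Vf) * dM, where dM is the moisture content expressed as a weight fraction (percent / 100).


dM = 2.7/100 = 0.027
strain = beta_m * (1-Vf) * dM = 0.5 * 0.49 * 0.027 = 0.006615

0.006615


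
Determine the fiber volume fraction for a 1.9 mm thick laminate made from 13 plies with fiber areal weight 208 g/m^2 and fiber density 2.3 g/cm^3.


Vf = n * FAW / (rho_f * h * 1000) = 13 * 208 / (2.3 * 1.9 * 1000) = 0.6188

0.6188


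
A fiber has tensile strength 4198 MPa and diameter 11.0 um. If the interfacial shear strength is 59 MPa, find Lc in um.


Lc = sigma_f * d / (2 * tau_i) = 4198 * 11.0 / (2 * 59) = 391.3 um

391.3 um


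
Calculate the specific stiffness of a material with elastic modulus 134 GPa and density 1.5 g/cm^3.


Specific stiffness = E/rho = 134/1.5 = 89.3 GPa/(g/cm^3)

89.3 GPa/(g/cm^3)


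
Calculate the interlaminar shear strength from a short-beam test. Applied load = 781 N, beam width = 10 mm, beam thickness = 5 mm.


ILSS = 3F/(4bh) = 3*781/(4*10*5) = 11.72 MPa

11.72 MPa


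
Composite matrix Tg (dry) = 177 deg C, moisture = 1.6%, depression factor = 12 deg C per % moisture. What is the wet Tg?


Tg_wet = Tg_dry - k*moisture = 177 - 12*1.6 = 157.8 deg C

157.8 deg C


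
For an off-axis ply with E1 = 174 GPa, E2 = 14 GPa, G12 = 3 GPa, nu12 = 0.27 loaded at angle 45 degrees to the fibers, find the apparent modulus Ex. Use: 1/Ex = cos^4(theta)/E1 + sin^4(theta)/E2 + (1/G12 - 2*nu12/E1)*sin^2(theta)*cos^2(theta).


cos^4(45) = 0.25, sin^4(45) = 0.25, sin^2(45)*cos^2(45) = 0.25
1/G12 - 2*nu12/E1 = 1/3 - 2*0.27/174 = 0.33023 GPa^-1
1/Ex = 0.25/174 + 0.25/14 + 0.33023*0.25 = 0.1018514 GPa^-1
Ex = 9.82 GPa

9.82 GPa


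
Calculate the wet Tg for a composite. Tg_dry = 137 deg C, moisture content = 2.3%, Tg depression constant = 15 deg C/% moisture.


Tg_wet = Tg_dry - k*moisture = 137 - 15*2.3 = 102.5 deg C

102.5 deg C
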